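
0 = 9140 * 0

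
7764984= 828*9378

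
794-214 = 580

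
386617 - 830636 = - 444019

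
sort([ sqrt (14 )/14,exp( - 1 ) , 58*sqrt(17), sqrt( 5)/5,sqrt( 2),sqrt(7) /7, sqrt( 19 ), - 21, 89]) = [-21 , sqrt(14) /14 , exp( -1 ), sqrt( 7)/7,sqrt (5)/5,sqrt ( 2 ),  sqrt(19), 89, 58*sqrt ( 17)]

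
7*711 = 4977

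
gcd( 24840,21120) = 120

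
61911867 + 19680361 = 81592228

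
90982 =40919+50063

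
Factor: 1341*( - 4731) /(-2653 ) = 3^3 * 7^( - 1)*19^1*83^1*149^1*379^(-1) = 6344271/2653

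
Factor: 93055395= 3^1*5^1*6203693^1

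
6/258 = 1/43 = 0.02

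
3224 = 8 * 403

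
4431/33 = 134 + 3/11 = 134.27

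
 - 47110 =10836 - 57946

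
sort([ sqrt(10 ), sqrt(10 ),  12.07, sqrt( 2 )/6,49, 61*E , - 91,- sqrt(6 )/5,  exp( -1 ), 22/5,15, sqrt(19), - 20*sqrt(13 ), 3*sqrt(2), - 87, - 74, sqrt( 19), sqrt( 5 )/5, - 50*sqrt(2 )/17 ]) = [ - 91,-87, - 74, - 20*sqrt( 13), - 50*sqrt( 2 ) /17, - sqrt( 6) /5,sqrt(2 )/6, exp( - 1), sqrt( 5 ) /5, sqrt( 10),sqrt( 10 ), 3*sqrt( 2 ), sqrt(19 ),  sqrt( 19 ) , 22/5, 12.07, 15, 49  ,  61* E] 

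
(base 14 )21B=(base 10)417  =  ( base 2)110100001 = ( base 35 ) BW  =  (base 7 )1134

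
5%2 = 1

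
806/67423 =806/67423  =  0.01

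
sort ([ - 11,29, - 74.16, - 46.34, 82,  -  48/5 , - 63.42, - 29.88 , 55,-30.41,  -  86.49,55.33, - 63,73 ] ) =[  -  86.49,-74.16, - 63.42, - 63 , - 46.34,- 30.41,  -  29.88,  -  11  ,- 48/5,29, 55,55.33,73,82] 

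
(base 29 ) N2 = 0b1010011101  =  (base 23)162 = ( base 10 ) 669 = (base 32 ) KT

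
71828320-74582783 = -2754463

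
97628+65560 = 163188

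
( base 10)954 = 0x3ba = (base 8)1672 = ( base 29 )13Q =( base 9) 1270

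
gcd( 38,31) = 1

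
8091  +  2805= 10896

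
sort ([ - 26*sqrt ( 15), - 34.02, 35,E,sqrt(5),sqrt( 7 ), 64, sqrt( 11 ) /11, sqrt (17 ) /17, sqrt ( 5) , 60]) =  [- 26*sqrt(15),-34.02,sqrt( 17 ) /17, sqrt( 11 )/11, sqrt(5), sqrt (5 ), sqrt(7), E, 35, 60 , 64] 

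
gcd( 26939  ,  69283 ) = 79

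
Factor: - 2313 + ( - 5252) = -7565 = - 5^1*17^1*89^1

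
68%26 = 16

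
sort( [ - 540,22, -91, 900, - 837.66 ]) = [ - 837.66, - 540  , - 91,22, 900 ]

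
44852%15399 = 14054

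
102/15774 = 17/2629=0.01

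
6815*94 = 640610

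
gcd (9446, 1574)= 2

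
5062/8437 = 5062/8437 = 0.60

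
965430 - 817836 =147594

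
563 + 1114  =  1677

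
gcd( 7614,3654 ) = 18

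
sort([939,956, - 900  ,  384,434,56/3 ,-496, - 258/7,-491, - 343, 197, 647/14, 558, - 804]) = [ - 900, - 804,-496, - 491, - 343, - 258/7,56/3, 647/14,197,384,434, 558,939, 956]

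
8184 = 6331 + 1853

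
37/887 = 37/887 = 0.04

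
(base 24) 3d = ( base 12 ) 71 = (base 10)85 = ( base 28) 31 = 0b1010101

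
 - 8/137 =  - 8/137 = - 0.06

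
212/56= 53/14 = 3.79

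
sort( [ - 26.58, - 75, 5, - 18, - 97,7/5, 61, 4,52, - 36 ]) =[ - 97 , - 75, - 36,-26.58 , - 18, 7/5, 4,5,52, 61]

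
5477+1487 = 6964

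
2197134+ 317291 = 2514425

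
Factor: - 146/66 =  - 3^( - 1)*11^( - 1 )*73^1 = - 73/33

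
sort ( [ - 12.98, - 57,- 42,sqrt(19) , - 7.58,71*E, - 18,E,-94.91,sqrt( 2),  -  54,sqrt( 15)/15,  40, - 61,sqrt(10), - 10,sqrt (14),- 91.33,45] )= [ - 94.91, - 91.33,-61,- 57, - 54,  -  42,  -  18, - 12.98,-10,-7.58,sqrt( 15)/15,  sqrt(2), E,sqrt(10) , sqrt(14 ), sqrt( 19),40 , 45,71*E ]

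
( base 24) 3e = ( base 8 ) 126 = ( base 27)35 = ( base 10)86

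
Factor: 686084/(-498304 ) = -2^(-5)*7^1 * 17^( - 1)*107^1 = -749/544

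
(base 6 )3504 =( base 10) 832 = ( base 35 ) nr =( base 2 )1101000000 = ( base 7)2266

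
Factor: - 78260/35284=-19565/8821 = - 5^1*7^1*13^1*43^1*8821^(  -  1)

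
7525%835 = 10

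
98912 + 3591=102503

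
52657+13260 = 65917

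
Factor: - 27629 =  - 7^1 * 3947^1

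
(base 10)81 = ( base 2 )1010001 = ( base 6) 213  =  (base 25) 36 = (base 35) 2b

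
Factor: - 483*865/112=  - 2^( - 4)*3^1*5^1*23^1*173^1 = - 59685/16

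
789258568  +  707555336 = 1496813904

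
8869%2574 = 1147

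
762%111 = 96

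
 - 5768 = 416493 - 422261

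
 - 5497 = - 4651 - 846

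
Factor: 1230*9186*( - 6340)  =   - 2^4*3^2 * 5^2 * 41^1*317^1*1531^1 = - 71634265200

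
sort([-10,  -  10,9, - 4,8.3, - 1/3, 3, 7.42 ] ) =[  -  10,-10, - 4 ,- 1/3, 3, 7.42,8.3,9]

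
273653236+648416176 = 922069412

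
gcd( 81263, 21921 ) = 1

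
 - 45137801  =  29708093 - 74845894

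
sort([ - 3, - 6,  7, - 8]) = [ - 8, - 6, - 3,  7]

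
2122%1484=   638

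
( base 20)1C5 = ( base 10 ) 645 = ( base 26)ol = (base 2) 1010000101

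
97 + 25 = 122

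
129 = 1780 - 1651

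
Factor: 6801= 3^1*2267^1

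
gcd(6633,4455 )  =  99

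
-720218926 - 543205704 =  - 1263424630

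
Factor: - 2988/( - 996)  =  3 = 3^1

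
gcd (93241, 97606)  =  1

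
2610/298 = 1305/149 = 8.76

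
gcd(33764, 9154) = 46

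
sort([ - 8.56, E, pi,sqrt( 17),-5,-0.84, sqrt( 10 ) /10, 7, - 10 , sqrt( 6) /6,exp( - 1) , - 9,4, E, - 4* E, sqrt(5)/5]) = [ - 4 * E,-10, -9, - 8.56 , - 5, - 0.84,  sqrt(10)/10, exp(- 1),sqrt( 6) /6,sqrt( 5)/5, E, E, pi, 4,sqrt (17), 7]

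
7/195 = 7/195 = 0.04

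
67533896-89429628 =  - 21895732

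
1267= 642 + 625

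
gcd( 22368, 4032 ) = 96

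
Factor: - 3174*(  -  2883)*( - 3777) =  - 34561974834 = - 2^1*3^3*23^2*31^2*1259^1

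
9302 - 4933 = 4369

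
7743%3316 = 1111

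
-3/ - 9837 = 1/3279=0.00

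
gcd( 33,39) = 3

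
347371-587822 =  - 240451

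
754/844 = 377/422 = 0.89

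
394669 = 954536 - 559867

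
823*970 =798310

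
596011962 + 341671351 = 937683313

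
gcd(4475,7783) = 1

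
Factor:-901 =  - 17^1*53^1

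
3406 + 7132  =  10538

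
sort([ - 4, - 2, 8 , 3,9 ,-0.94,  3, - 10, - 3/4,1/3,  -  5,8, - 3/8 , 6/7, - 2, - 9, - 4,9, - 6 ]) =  [ - 10, - 9, - 6, - 5, - 4 , - 4 , - 2, - 2 , - 0.94, - 3/4, - 3/8,1/3, 6/7, 3 , 3, 8, 8,9, 9 ]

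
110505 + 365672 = 476177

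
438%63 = 60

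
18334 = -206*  ( - 89)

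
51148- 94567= - 43419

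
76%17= 8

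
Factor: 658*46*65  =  2^2 * 5^1*7^1*13^1*23^1*47^1 =1967420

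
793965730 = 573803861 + 220161869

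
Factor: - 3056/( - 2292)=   2^2*3^(-1 ) = 4/3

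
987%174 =117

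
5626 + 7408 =13034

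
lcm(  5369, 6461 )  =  381199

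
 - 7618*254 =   -  1934972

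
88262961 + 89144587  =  177407548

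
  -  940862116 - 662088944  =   - 1602951060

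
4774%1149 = 178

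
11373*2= 22746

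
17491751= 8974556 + 8517195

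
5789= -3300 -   -  9089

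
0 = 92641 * 0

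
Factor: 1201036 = 2^2 * 71^1*4229^1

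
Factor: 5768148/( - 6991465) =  - 2^2*3^1*5^( - 1)*13^(  -  1)*29^( - 1 ) * 233^1  *  2063^1*3709^( - 1) 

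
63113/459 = 137+230/459  =  137.50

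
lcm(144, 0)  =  0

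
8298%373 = 92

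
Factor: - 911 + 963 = 2^2*13^1 =52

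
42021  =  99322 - 57301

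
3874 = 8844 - 4970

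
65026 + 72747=137773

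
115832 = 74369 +41463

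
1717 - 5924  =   - 4207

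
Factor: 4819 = 61^1 * 79^1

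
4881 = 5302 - 421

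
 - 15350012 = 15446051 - 30796063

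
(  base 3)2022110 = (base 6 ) 11450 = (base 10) 1686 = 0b11010010110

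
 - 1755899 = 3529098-5284997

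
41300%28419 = 12881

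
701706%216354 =52644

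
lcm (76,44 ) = 836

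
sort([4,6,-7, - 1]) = [ - 7 , - 1,4,6]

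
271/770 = 271/770 =0.35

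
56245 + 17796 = 74041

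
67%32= 3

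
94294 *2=188588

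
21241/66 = 321 + 5/6=321.83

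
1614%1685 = 1614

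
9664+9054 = 18718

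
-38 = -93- - 55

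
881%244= 149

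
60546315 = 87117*695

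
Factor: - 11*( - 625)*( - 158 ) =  - 1086250 = - 2^1*5^4*11^1*79^1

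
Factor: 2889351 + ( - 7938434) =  - 5049083 = -13^1*388391^1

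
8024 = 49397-41373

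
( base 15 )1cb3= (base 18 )114F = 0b1100001100011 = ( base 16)1863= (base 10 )6243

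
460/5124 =115/1281 = 0.09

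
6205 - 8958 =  - 2753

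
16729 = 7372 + 9357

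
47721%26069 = 21652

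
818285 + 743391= 1561676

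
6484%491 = 101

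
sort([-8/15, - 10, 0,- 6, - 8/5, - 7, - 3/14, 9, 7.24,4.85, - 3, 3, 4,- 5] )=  [ - 10, - 7, - 6, - 5, - 3, - 8/5, - 8/15, - 3/14,0, 3, 4, 4.85,7.24,9 ]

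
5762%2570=622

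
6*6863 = 41178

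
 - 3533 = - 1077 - 2456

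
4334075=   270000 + 4064075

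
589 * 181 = 106609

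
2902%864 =310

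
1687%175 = 112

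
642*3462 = 2222604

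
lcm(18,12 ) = 36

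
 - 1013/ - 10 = 1013/10= 101.30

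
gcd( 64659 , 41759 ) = 1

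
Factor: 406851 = 3^1 *135617^1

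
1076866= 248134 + 828732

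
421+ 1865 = 2286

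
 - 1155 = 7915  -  9070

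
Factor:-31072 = - 2^5*971^1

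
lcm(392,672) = 4704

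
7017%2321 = 54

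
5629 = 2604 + 3025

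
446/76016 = 223/38008 = 0.01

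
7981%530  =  31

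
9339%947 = 816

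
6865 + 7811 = 14676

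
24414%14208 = 10206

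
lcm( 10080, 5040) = 10080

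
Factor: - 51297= - 3^1*17099^1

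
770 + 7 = 777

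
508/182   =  254/91 = 2.79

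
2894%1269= 356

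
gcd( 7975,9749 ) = 1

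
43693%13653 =2734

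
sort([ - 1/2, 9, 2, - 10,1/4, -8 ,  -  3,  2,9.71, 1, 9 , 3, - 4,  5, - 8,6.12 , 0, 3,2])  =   [  -  10,-8,- 8,-4,  -  3, - 1/2,  0,1/4,1, 2, 2, 2,3, 3, 5, 6.12,  9, 9,9.71 ]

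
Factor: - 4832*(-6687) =32311584 =2^5*3^2*151^1*743^1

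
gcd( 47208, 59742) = 6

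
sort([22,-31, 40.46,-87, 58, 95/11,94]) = [ - 87, - 31,  95/11, 22,40.46,58,  94 ] 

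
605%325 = 280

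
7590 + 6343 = 13933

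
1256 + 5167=6423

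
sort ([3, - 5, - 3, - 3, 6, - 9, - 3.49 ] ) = [-9, - 5, - 3.49, - 3,-3, 3, 6] 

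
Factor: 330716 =2^2 * 29^1 *2851^1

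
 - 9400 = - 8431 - 969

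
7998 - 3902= 4096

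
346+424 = 770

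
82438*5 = 412190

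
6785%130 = 25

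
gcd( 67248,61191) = 9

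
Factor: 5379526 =2^1 * 47^1 * 151^1*379^1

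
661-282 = 379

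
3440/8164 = 860/2041=0.42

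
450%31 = 16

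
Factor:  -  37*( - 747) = 27639 = 3^2*37^1*83^1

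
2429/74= 2429/74 = 32.82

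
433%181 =71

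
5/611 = 5/611 =0.01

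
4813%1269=1006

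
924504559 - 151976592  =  772527967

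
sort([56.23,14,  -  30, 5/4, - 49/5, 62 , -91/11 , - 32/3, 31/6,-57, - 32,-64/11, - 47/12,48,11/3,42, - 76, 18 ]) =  [ - 76  ,-57, - 32, - 30,-32/3,-49/5, - 91/11,-64/11 , - 47/12, 5/4,11/3,31/6,14, 18, 42, 48,  56.23,62 ] 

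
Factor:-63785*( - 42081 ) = 2684136585 = 3^1*5^1*13^2 * 83^1* 12757^1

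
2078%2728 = 2078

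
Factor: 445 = 5^1*89^1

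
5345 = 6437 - 1092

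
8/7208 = 1/901 = 0.00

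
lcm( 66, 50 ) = 1650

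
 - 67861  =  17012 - 84873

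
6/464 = 3/232 = 0.01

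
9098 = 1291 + 7807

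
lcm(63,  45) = 315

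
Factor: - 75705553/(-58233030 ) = 2^(-1 ) *3^( - 1 )*5^( - 1)*7^1*11^1 *983189^1*1941101^( - 1 ) 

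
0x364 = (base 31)S0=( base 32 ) R4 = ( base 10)868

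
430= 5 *86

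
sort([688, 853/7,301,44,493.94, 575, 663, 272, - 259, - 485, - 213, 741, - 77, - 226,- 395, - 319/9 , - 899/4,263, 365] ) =[ - 485, - 395,-259,  -  226, - 899/4, - 213,  -  77, - 319/9,  44,853/7, 263,272,301, 365, 493.94,  575 , 663, 688,741 ]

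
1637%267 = 35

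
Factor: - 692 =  - 2^2* 173^1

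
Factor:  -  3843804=-2^2*3^1*320317^1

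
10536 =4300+6236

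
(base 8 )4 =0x4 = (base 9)4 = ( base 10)4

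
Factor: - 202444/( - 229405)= 428/485 = 2^2 *5^( - 1)*97^ ( - 1 ) * 107^1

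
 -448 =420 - 868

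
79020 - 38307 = 40713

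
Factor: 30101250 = 2^1*3^1*5^4*23^1*349^1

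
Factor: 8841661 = 8841661^1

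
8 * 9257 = 74056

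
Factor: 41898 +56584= 98482 = 2^1* 41^1*1201^1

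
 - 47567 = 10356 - 57923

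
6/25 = 6/25=0.24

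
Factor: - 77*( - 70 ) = 5390 = 2^1 *5^1*7^2*11^1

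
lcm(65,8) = 520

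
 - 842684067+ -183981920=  - 1026665987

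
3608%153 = 89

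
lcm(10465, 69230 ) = 899990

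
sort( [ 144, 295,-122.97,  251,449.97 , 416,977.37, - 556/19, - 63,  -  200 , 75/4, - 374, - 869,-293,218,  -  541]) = [-869,-541,-374, -293, - 200,-122.97, - 63,-556/19, 75/4,144,218 , 251, 295,416,449.97,977.37]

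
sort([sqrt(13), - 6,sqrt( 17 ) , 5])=[ - 6, sqrt(13 ),sqrt( 17), 5 ] 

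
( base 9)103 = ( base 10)84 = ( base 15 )59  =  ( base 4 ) 1110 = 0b1010100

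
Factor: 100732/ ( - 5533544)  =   - 2^( - 1 )*25183^1*691693^(-1) = - 25183/1383386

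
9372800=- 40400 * ( - 232 ) 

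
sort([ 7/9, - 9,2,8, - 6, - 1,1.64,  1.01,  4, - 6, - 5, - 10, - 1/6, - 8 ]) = [ -10, - 9, - 8 ,  -  6, - 6,-5,  -  1,-1/6,7/9,1.01, 1.64,  2, 4,8 ]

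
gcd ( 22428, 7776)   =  36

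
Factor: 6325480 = 2^3*5^1 * 7^1*19^1*29^1*41^1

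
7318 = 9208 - 1890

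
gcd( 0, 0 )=0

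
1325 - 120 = 1205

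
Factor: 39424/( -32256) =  - 3^( - 2) * 11^1  =  - 11/9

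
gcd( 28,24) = 4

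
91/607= 91/607=0.15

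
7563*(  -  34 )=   -  257142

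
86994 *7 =608958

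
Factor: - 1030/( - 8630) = 103/863 = 103^1*863^( - 1 ) 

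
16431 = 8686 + 7745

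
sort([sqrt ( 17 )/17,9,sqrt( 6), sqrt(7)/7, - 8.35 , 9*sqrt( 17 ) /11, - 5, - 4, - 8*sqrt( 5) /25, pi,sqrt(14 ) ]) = [-8.35, - 5  ,-4, -8*sqrt( 5 ) /25 , sqrt( 17 ) /17,sqrt( 7)/7,sqrt(6) , pi, 9 *sqrt( 17 )/11,sqrt(14 ), 9] 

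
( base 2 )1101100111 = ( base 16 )367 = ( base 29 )111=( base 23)1ek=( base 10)871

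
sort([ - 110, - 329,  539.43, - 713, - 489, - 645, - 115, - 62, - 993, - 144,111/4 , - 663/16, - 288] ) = [  -  993,- 713,- 645 , - 489, - 329, - 288, - 144,  -  115 , - 110, - 62, - 663/16,  111/4,539.43] 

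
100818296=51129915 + 49688381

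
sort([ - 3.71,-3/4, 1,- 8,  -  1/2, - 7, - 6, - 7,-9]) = [ - 9, - 8, - 7 , -7, - 6 , - 3.71,- 3/4, - 1/2, 1]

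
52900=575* 92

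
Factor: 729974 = 2^1 * 7^1 * 23^1*2267^1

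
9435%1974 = 1539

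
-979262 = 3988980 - 4968242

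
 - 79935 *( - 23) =1838505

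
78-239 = - 161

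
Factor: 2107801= 1009^1*2089^1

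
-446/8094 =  - 1 + 3824/4047 = - 0.06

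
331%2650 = 331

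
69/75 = 23/25 = 0.92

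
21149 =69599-48450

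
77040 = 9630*8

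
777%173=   85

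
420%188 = 44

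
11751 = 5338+6413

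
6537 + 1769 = 8306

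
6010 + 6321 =12331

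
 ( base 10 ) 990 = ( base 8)1736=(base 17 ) 374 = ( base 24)1H6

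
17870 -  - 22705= 40575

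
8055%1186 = 939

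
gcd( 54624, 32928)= 96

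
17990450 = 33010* 545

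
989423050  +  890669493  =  1880092543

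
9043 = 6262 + 2781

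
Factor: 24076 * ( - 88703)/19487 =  - 2^2*107^1 * 463^1 * 829^1 * 1499^(- 1)  =  - 164277956/1499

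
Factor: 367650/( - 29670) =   -  3^1*5^1*19^1*23^( - 1) = - 285/23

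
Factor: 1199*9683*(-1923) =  - 3^1*11^1* 23^1*109^1*421^1 * 641^1 = - 22325870391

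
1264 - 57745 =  - 56481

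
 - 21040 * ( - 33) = 694320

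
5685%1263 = 633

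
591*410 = 242310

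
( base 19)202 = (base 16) 2D4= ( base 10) 724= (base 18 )244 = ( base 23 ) 18b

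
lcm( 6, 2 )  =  6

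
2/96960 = 1/48480 = 0.00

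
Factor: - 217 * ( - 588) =2^2* 3^1*7^3  *  31^1 = 127596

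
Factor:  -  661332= - 2^2*3^1*7^1*7873^1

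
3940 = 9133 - 5193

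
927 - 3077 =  - 2150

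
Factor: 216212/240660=283/315 =3^( - 2 ) * 5^( - 1)*7^(-1)*283^1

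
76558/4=19139 + 1/2 = 19139.50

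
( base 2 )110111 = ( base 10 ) 55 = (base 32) 1n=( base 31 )1o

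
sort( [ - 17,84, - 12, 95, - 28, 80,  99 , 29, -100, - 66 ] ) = [ - 100, -66, - 28, -17 ,-12, 29,  80 , 84, 95, 99 ] 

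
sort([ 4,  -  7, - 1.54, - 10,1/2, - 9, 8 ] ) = [  -  10, - 9, -7,-1.54,1/2, 4,8]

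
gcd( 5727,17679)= 249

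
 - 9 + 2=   -7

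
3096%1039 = 1018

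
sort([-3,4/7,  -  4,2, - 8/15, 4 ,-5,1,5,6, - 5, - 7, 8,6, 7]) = [ - 7, - 5, - 5, -4,-3,- 8/15 , 4/7,1,2,4,5,6,6,7,8]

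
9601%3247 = 3107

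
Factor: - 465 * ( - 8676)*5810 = 23439515400 = 2^3*3^3*5^2*7^1 * 31^1*83^1*241^1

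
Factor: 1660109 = 11^1*150919^1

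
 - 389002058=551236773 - 940238831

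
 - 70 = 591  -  661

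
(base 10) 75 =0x4b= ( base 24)33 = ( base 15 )50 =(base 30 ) 2f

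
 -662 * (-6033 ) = 3993846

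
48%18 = 12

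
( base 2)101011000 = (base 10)344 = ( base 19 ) i2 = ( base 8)530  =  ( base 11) 293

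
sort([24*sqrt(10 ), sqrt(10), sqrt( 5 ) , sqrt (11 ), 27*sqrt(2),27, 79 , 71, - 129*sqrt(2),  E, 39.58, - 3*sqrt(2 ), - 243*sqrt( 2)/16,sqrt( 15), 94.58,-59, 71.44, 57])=[ - 129*sqrt(2 ), -59, - 243*sqrt(2)/16, - 3*sqrt(2), sqrt( 5 ), E , sqrt( 10),sqrt( 11),sqrt( 15), 27, 27 * sqrt (2),39.58, 57,71,71.44, 24*sqrt(10), 79,94.58]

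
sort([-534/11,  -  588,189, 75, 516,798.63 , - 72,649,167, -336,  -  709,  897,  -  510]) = [  -  709, - 588, - 510, - 336, - 72, - 534/11,75 , 167, 189,516, 649, 798.63, 897]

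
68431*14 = 958034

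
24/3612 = 2/301 = 0.01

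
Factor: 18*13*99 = 23166 = 2^1*3^4*11^1*13^1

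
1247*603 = 751941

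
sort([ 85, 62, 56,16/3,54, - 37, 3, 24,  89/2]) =[ - 37, 3,  16/3, 24 , 89/2 , 54,56, 62,85] 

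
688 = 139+549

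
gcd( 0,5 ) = 5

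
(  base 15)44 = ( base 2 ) 1000000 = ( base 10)64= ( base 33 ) 1v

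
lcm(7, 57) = 399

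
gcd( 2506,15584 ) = 2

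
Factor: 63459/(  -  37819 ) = -99/59 = - 3^2 * 11^1 * 59^( - 1)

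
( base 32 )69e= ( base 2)1100100101110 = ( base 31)6LT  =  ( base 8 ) 14456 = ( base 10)6446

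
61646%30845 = 30801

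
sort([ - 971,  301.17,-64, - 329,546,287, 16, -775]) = [ - 971, - 775,-329, - 64,16,287, 301.17,546]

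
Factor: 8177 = 13^1* 17^1*37^1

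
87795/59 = 1488  +  3/59 = 1488.05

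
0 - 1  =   -1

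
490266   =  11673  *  42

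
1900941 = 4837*393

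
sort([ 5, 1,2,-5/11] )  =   [-5/11,  1, 2, 5]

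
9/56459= 9/56459 = 0.00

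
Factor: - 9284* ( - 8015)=2^2 *5^1* 7^1 *11^1*211^1*229^1 = 74411260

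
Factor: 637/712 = 2^( -3)*7^2*13^1 * 89^( -1 ) 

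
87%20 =7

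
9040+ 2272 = 11312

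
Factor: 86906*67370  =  2^2 * 5^1*19^1*2287^1*6737^1 = 5854857220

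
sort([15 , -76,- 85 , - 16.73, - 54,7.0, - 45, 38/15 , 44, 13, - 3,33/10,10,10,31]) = [ - 85, - 76, - 54, - 45,-16.73,-3,38/15,33/10,7.0,10, 10,13,15, 31, 44 ]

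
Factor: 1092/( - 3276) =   -  3^(  -  1 )= -  1/3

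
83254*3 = 249762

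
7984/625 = 12 + 484/625 =12.77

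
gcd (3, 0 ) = 3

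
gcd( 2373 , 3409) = 7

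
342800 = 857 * 400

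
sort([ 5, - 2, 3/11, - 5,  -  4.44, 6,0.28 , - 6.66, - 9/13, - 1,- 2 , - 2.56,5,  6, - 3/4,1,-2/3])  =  [  -  6.66,-5 ,  -  4.44, - 2.56 , - 2, - 2,-1, - 3/4, - 9/13, - 2/3, 3/11,0.28,1,5 , 5, 6,6 ]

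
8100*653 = 5289300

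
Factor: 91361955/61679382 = 30453985/20559794 = 2^( - 1) * 5^1 * 1823^(-1)*5639^( - 1) * 6090797^1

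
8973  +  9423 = 18396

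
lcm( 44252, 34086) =2522364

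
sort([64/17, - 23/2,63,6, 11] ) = [ - 23/2,  64/17,6, 11,  63 ] 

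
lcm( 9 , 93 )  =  279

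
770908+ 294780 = 1065688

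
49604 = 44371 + 5233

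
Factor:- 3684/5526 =- 2/3 = - 2^1*3^( - 1 ) 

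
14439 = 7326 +7113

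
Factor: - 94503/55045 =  - 3^1*5^( - 1)*17^2*101^( - 1) = -  867/505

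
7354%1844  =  1822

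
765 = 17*45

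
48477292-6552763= 41924529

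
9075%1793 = 110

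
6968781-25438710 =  - 18469929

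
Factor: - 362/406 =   -  7^(-1 )*29^(-1 )*181^1 = - 181/203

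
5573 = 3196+2377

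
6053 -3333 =2720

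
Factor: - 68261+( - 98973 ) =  -2^1 *83617^1 = - 167234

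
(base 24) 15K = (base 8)1314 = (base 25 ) 13g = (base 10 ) 716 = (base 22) 1AC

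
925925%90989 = 16035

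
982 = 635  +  347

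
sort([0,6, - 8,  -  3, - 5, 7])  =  [-8,-5, - 3,0, 6, 7 ] 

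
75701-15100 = 60601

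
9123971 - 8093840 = 1030131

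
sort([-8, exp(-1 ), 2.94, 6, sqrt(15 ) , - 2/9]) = [ - 8,-2/9, exp(  -  1), 2.94, sqrt ( 15), 6]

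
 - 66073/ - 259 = 9439/37 = 255.11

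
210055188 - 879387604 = -669332416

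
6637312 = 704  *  9428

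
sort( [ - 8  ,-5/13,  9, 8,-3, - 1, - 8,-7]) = [ - 8 ,- 8,-7,  -  3,  -  1, - 5/13,8,9]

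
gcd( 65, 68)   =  1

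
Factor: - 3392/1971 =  - 2^6*3^( - 3)*53^1*73^(  -  1) 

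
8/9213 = 8/9213 = 0.00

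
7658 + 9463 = 17121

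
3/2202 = 1/734 = 0.00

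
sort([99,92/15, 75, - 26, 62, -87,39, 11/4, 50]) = [ - 87, - 26,11/4, 92/15, 39, 50, 62, 75, 99] 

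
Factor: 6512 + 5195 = 11707=23^1*509^1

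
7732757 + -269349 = 7463408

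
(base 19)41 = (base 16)4D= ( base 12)65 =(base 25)32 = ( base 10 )77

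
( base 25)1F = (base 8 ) 50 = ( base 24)1g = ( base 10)40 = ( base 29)1B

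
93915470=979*95930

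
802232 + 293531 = 1095763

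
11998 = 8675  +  3323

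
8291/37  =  8291/37=224.08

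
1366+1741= 3107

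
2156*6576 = 14177856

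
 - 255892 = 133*( -1924 )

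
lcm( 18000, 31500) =126000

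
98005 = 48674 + 49331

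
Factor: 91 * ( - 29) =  - 2639 = - 7^1*13^1*29^1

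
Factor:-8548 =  -2^2 * 2137^1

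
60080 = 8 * 7510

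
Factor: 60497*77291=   4675873627= 60497^1*77291^1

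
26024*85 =2212040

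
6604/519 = 12+376/519 = 12.72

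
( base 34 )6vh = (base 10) 8007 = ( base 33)7bl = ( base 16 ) 1f47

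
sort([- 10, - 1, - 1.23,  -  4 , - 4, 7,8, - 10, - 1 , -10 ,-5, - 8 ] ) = [ - 10 , - 10, - 10, - 8, - 5,-4,- 4,- 1.23, - 1, - 1,7, 8 ] 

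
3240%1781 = 1459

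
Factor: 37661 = 13^1*2897^1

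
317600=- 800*( - 397 )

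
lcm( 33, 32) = 1056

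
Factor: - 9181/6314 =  -2^ ( - 1 ) * 7^(- 1 )* 11^(-1 )*41^( -1)*9181^1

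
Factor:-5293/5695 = -5^(-1)*17^(-1)*79^1 = -  79/85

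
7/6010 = 7/6010 =0.00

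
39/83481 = 13/27827 = 0.00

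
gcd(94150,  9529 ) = 1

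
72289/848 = 72289/848 = 85.25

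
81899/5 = 16379 + 4/5 = 16379.80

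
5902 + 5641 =11543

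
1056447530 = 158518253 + 897929277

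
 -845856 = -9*93984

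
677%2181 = 677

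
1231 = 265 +966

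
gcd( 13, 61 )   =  1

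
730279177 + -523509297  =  206769880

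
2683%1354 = 1329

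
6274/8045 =6274/8045 = 0.78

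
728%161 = 84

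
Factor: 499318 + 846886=1346204 = 2^2 *336551^1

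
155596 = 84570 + 71026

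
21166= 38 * 557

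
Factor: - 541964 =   -  2^2*157^1 *863^1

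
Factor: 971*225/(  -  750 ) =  - 2^(  -  1 )*3^1*5^ (- 1 )*971^1=- 2913/10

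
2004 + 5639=7643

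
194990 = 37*5270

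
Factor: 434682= 2^1*3^2 * 19^1*31^1 * 41^1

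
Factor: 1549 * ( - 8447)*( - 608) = 7955317024 =2^5*19^1*1549^1 * 8447^1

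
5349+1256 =6605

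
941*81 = 76221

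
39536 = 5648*7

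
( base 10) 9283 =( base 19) 16db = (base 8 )22103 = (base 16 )2443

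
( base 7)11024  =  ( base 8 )5312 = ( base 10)2762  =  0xACA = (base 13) 1346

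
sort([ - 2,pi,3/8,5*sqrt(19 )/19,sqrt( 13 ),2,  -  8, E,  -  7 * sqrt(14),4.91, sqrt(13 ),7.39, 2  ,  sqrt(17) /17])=[-7*sqrt(14),-8, - 2,sqrt(17 ) /17, 3/8, 5*sqrt( 19 )/19,2,2,E , pi, sqrt(13 ) , sqrt( 13 ),  4.91,7.39]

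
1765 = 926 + 839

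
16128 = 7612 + 8516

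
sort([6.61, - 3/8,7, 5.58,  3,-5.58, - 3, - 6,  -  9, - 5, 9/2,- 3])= [  -  9 , - 6, - 5.58,-5, -3, - 3, - 3/8,  3 , 9/2 , 5.58,6.61,7 ] 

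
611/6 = 101 + 5/6 = 101.83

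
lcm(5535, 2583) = 38745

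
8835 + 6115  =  14950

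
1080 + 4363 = 5443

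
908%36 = 8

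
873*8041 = 7019793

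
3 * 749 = 2247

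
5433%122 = 65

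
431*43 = 18533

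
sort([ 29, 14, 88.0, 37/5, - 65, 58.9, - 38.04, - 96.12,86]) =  [- 96.12, - 65, - 38.04,37/5,14,29 , 58.9,86,88.0 ] 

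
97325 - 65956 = 31369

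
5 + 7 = 12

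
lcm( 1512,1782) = 49896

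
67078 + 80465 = 147543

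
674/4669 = 674/4669 = 0.14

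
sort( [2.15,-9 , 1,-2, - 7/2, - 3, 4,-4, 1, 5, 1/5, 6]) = [ - 9,  -  4, -7/2, - 3, - 2,1/5, 1, 1, 2.15, 4, 5, 6]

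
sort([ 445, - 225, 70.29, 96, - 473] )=[ - 473,-225, 70.29, 96,445] 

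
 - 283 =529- 812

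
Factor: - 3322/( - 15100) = 2^ ( - 1)*5^( - 2)*11^1 = 11/50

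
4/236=1/59 = 0.02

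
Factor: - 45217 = - 103^1*439^1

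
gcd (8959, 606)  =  1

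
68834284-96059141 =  - 27224857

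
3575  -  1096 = 2479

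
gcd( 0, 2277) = 2277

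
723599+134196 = 857795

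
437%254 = 183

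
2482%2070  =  412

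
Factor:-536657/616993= - 11^1*13^ ( - 1 ) * 31^(- 1 )*1531^ (- 1 )*48787^1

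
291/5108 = 291/5108=0.06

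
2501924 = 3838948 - 1337024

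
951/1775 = 951/1775 = 0.54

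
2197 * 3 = 6591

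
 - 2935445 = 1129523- 4064968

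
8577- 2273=6304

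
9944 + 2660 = 12604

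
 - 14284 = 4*( - 3571 )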